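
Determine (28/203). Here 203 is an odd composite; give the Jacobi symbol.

Pull out 2^2: since 203 ≡ 3 (mod 8), (2/203) = -1, so (2/203)^2 = +1.
Reciprocity: 7 ≡ 3 and 203 ≡ 3 (mod 4), so (7/203) = −(203/7).
Reduce top mod 7: now compute (0/7).
Top reduces to 0: gcd > 1, so the symbol is 0.

0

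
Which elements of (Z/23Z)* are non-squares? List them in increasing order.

5, 7, 10, 11, 14, 15, 17, 19, 20, 21, 22

Square k = 1,…,11 (k and 23−k give the same square):
1²=1, 2²=4, 3²=9, 4²=16, 5²≡2, 6²≡13, 7²≡3, 8²≡18, 9²≡12, 10²≡8, 11²≡6 (mod 23).
The residues are {1, 2, 3, 4, 6, 8, 9, 12, 13, 16, 18}; the non-residues are the remaining 11 nonzero classes.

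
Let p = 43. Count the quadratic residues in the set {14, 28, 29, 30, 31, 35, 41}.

4

(14/43) = +1 → QR.
(28/43) = -1 → non-residue.
(29/43) = -1 → non-residue.
(30/43) = -1 → non-residue.
(31/43) = +1 → QR.
(35/43) = +1 → QR.
(41/43) = +1 → QR.
Total quadratic residues among the 7: 4.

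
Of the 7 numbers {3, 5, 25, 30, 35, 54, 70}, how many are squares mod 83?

(3/83) = +1 → QR.
(5/83) = -1 → non-residue.
(25/83) = +1 → QR.
(30/83) = +1 → QR.
(35/83) = -1 → non-residue.
(54/83) = -1 → non-residue.
(70/83) = +1 → QR.
Total quadratic residues among the 7: 4.

4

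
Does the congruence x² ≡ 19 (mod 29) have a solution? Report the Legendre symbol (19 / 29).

Euler's criterion: (19/29) ≡ 19^14 (mod 29).
19^2 ≡ 13 (mod 29)
19^4 ≡ 24 (mod 29)
19^8 ≡ 25 (mod 29)
19^14 = 19^(8+4+2) ≡ 28 (mod 29).
Result is 28 ≡ −1, so (19/29) = −1.

-1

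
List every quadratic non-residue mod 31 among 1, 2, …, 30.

Square k = 1,…,15 (k and 31−k give the same square):
1²=1, 2²=4, 3²=9, 4²=16, 5²=25, 6²≡5, 7²≡18, 8²≡2, 9²≡19, 10²≡7, 11²≡28, 12²≡20, 13²≡14, 14²≡10, 15²≡8 (mod 31).
The residues are {1, 2, 4, 5, 7, 8, 9, 10, 14, 16, 18, 19, 20, 25, 28}; the non-residues are the remaining 15 nonzero classes.

3 6 11 12 13 15 17 21 22 23 24 26 27 29 30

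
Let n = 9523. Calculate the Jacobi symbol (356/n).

Pull out 2^2: since 9523 ≡ 3 (mod 8), (2/9523) = -1, so (2/9523)^2 = +1.
Reciprocity: 89 ≡ 1 and 9523 ≡ 3 (mod 4), so (89/9523) = +(9523/89).
Reduce top mod 89: now compute (0/89).
Top reduces to 0: gcd > 1, so the symbol is 0.

0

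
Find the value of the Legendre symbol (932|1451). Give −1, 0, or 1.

-1

Pull out 2^2: since 1451 ≡ 3 (mod 8), (2/1451) = -1, so (2/1451)^2 = +1.
Reciprocity: 233 ≡ 1 and 1451 ≡ 3 (mod 4), so (233/1451) = +(1451/233).
Reduce top mod 233: now compute (53/233).
Reciprocity: 53 ≡ 1 and 233 ≡ 1 (mod 4), so (53/233) = +(233/53).
Reduce top mod 53: now compute (21/53).
Reciprocity: 21 ≡ 1 and 53 ≡ 1 (mod 4), so (21/53) = +(53/21).
Reduce top mod 21: now compute (11/21).
Reciprocity: 11 ≡ 3 and 21 ≡ 1 (mod 4), so (11/21) = +(21/11).
Reduce top mod 11: now compute (10/11).
Pull out 2: since 11 ≡ 3 (mod 8), (2/11) = -1.
Reciprocity: 5 ≡ 1 and 11 ≡ 3 (mod 4), so (5/11) = +(11/5).
Reduce top mod 5: now compute (1/5).
Reached (1/5) = 1. Collecting the sign flips along the way, the symbol is -1.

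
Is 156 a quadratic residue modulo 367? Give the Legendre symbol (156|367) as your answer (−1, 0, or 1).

Pull out 2^2: since 367 ≡ 7 (mod 8), (2/367) = +1, so (2/367)^2 = +1.
Reciprocity: 39 ≡ 3 and 367 ≡ 3 (mod 4), so (39/367) = −(367/39).
Reduce top mod 39: now compute (16/39).
Pull out 2^4: since 39 ≡ 7 (mod 8), (2/39) = +1, so (2/39)^4 = +1.
Reached (1/39) = 1. Collecting the sign flips along the way, the symbol is -1.

-1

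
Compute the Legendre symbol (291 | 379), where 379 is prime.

-1

Reciprocity: 291 ≡ 3 and 379 ≡ 3 (mod 4), so (291/379) = −(379/291).
Reduce top mod 291: now compute (88/291).
Pull out 2^3: since 291 ≡ 3 (mod 8), (2/291) = -1, so (2/291)^3 = -1.
Reciprocity: 11 ≡ 3 and 291 ≡ 3 (mod 4), so (11/291) = −(291/11).
Reduce top mod 11: now compute (5/11).
Reciprocity: 5 ≡ 1 and 11 ≡ 3 (mod 4), so (5/11) = +(11/5).
Reduce top mod 5: now compute (1/5).
Reached (1/5) = 1. Collecting the sign flips along the way, the symbol is -1.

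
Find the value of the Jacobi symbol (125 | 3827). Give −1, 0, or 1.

Reciprocity: 125 ≡ 1 and 3827 ≡ 3 (mod 4), so (125/3827) = +(3827/125).
Reduce top mod 125: now compute (77/125).
Reciprocity: 77 ≡ 1 and 125 ≡ 1 (mod 4), so (77/125) = +(125/77).
Reduce top mod 77: now compute (48/77).
Pull out 2^4: since 77 ≡ 5 (mod 8), (2/77) = -1, so (2/77)^4 = +1.
Reciprocity: 3 ≡ 3 and 77 ≡ 1 (mod 4), so (3/77) = +(77/3).
Reduce top mod 3: now compute (2/3).
Pull out 2: since 3 ≡ 3 (mod 8), (2/3) = -1.
Reached (1/3) = 1. Collecting the sign flips along the way, the symbol is -1.

-1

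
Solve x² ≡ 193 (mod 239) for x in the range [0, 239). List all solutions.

77, 162

Since 239 ≡ 3 (mod 4), a square root of 193 is 193^((239+1)/4) = 193^60 mod 239.
Repeated squaring: 193^2≡204, 193^4≡30, 193^8≡183, 193^16≡29, 193^32≡124 (mod 239).
193^60 = 193^(32+16+8+4) ≡ 162 (mod 239).
Check: 162² = 26244 ≡ 193 (mod 239). The two roots are 77 and 162.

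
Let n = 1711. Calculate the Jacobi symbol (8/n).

1

Pull out 2^3: since 1711 ≡ 7 (mod 8), (2/1711) = +1, so (2/1711)^3 = +1.
Reached (1/1711) = 1. Collecting the sign flips along the way, the symbol is +1.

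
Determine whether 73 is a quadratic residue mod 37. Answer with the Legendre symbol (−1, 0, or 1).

First reduce: 73 ≡ 36 (mod 37).
Pull out 2^2: since 37 ≡ 5 (mod 8), (2/37) = -1, so (2/37)^2 = +1.
Reciprocity: 9 ≡ 1 and 37 ≡ 1 (mod 4), so (9/37) = +(37/9).
Reduce top mod 9: now compute (1/9).
Reached (1/9) = 1. Collecting the sign flips along the way, the symbol is +1.

1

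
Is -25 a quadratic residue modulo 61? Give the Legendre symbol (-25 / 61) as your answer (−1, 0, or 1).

1

First reduce: -25 ≡ 36 (mod 61).
Pull out 2^2: since 61 ≡ 5 (mod 8), (2/61) = -1, so (2/61)^2 = +1.
Reciprocity: 9 ≡ 1 and 61 ≡ 1 (mod 4), so (9/61) = +(61/9).
Reduce top mod 9: now compute (7/9).
Reciprocity: 7 ≡ 3 and 9 ≡ 1 (mod 4), so (7/9) = +(9/7).
Reduce top mod 7: now compute (2/7).
Pull out 2: since 7 ≡ 7 (mod 8), (2/7) = +1.
Reached (1/7) = 1. Collecting the sign flips along the way, the symbol is +1.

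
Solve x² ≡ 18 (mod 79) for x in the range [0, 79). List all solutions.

Since 79 ≡ 3 (mod 4), a square root of 18 is 18^((79+1)/4) = 18^20 mod 79.
Repeated squaring: 18^2≡8, 18^4≡64, 18^8≡67, 18^16≡65 (mod 79).
18^20 = 18^(16+4) ≡ 52 (mod 79).
Check: 52² = 2704 ≡ 18 (mod 79). The two roots are 27 and 52.

27, 52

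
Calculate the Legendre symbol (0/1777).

0

Top reduces to 0: gcd > 1, so the symbol is 0.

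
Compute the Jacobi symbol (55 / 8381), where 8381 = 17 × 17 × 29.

Reciprocity: 55 ≡ 3 and 8381 ≡ 1 (mod 4), so (55/8381) = +(8381/55).
Reduce top mod 55: now compute (21/55).
Reciprocity: 21 ≡ 1 and 55 ≡ 3 (mod 4), so (21/55) = +(55/21).
Reduce top mod 21: now compute (13/21).
Reciprocity: 13 ≡ 1 and 21 ≡ 1 (mod 4), so (13/21) = +(21/13).
Reduce top mod 13: now compute (8/13).
Pull out 2^3: since 13 ≡ 5 (mod 8), (2/13) = -1, so (2/13)^3 = -1.
Reached (1/13) = 1. Collecting the sign flips along the way, the symbol is -1.

-1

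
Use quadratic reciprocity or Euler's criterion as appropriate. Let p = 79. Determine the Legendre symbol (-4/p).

Euler's criterion: (-4/79) ≡ 75^39 (mod 79).
75^2 ≡ 16 (mod 79)
75^4 ≡ 19 (mod 79)
75^8 ≡ 45 (mod 79)
75^16 ≡ 50 (mod 79)
75^32 ≡ 51 (mod 79)
75^39 = 75^(32+4+2+1) ≡ 78 (mod 79).
Result is 78 ≡ −1, so (-4/79) = −1.

-1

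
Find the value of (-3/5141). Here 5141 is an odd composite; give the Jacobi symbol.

First reduce: -3 ≡ 5138 (mod 5141).
Pull out 2: since 5141 ≡ 5 (mod 8), (2/5141) = -1.
Reciprocity: 2569 ≡ 1 and 5141 ≡ 1 (mod 4), so (2569/5141) = +(5141/2569).
Reduce top mod 2569: now compute (3/2569).
Reciprocity: 3 ≡ 3 and 2569 ≡ 1 (mod 4), so (3/2569) = +(2569/3).
Reduce top mod 3: now compute (1/3).
Reached (1/3) = 1. Collecting the sign flips along the way, the symbol is -1.

-1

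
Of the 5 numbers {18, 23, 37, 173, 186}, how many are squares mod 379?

(18/379) = -1 → non-residue.
(23/379) = +1 → QR.
(37/379) = +1 → QR.
(173/379) = +1 → QR.
(186/379) = -1 → non-residue.
Total quadratic residues among the 5: 3.

3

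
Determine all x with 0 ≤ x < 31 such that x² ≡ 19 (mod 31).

Since 31 ≡ 3 (mod 4), a square root of 19 is 19^((31+1)/4) = 19^8 mod 31.
Repeated squaring: 19^2≡20, 19^4≡28, 19^8≡9 (mod 31).
19^8 = 19^(8) ≡ 9 (mod 31).
Check: 9² = 81 ≡ 19 (mod 31). The two roots are 9 and 22.

9, 22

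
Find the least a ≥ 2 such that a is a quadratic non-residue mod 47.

(2/47) = +1, so 2 is a residue.
(3/47) = +1, so 3 is a residue.
(4/47) = +1, so 4 is a residue.
(5/47) = −1, so 5 is the smallest positive non-residue mod 47.

5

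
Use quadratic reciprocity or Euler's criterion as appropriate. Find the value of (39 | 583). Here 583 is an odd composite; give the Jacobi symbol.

Reciprocity: 39 ≡ 3 and 583 ≡ 3 (mod 4), so (39/583) = −(583/39).
Reduce top mod 39: now compute (37/39).
Reciprocity: 37 ≡ 1 and 39 ≡ 3 (mod 4), so (37/39) = +(39/37).
Reduce top mod 37: now compute (2/37).
Pull out 2: since 37 ≡ 5 (mod 8), (2/37) = -1.
Reached (1/37) = 1. Collecting the sign flips along the way, the symbol is +1.

1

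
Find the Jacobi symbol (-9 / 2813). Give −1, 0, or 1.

1

First reduce: -9 ≡ 2804 (mod 2813).
Pull out 2^2: since 2813 ≡ 5 (mod 8), (2/2813) = -1, so (2/2813)^2 = +1.
Reciprocity: 701 ≡ 1 and 2813 ≡ 1 (mod 4), so (701/2813) = +(2813/701).
Reduce top mod 701: now compute (9/701).
Reciprocity: 9 ≡ 1 and 701 ≡ 1 (mod 4), so (9/701) = +(701/9).
Reduce top mod 9: now compute (8/9).
Pull out 2^3: since 9 ≡ 1 (mod 8), (2/9) = +1, so (2/9)^3 = +1.
Reached (1/9) = 1. Collecting the sign flips along the way, the symbol is +1.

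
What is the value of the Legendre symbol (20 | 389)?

1

Euler's criterion: (20/389) ≡ 20^194 (mod 389).
20^2 ≡ 11 (mod 389)
20^4 ≡ 121 (mod 389)
20^8 ≡ 248 (mod 389)
20^16 ≡ 42 (mod 389)
20^32 ≡ 208 (mod 389)
20^64 ≡ 85 (mod 389)
20^128 ≡ 223 (mod 389)
20^194 = 20^(128+64+2) ≡ 1 (mod 389).
Result is 1, so (20/389) = 1.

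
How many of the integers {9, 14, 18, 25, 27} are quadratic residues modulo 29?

(9/29) = +1 → QR.
(14/29) = -1 → non-residue.
(18/29) = -1 → non-residue.
(25/29) = +1 → QR.
(27/29) = -1 → non-residue.
Total quadratic residues among the 5: 2.

2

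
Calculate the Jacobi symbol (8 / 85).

-1

Pull out 2^3: since 85 ≡ 5 (mod 8), (2/85) = -1, so (2/85)^3 = -1.
Reached (1/85) = 1. Collecting the sign flips along the way, the symbol is -1.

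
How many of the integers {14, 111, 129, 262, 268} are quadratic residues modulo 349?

4

(14/349) = +1 → QR.
(111/349) = +1 → QR.
(129/349) = -1 → non-residue.
(262/349) = +1 → QR.
(268/349) = +1 → QR.
Total quadratic residues among the 5: 4.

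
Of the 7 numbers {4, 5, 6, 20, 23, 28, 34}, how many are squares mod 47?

(4/47) = +1 → QR.
(5/47) = -1 → non-residue.
(6/47) = +1 → QR.
(20/47) = -1 → non-residue.
(23/47) = -1 → non-residue.
(28/47) = +1 → QR.
(34/47) = +1 → QR.
Total quadratic residues among the 7: 4.

4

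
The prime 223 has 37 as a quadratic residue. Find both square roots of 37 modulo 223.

Since 223 ≡ 3 (mod 4), a square root of 37 is 37^((223+1)/4) = 37^56 mod 223.
Repeated squaring: 37^2≡31, 37^4≡69, 37^8≡78, 37^16≡63, 37^32≡178 (mod 223).
37^56 = 37^(32+16+8) ≡ 86 (mod 223).
Check: 86² = 7396 ≡ 37 (mod 223). The two roots are 86 and 137.

86, 137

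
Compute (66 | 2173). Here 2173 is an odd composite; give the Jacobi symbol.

Pull out 2: since 2173 ≡ 5 (mod 8), (2/2173) = -1.
Reciprocity: 33 ≡ 1 and 2173 ≡ 1 (mod 4), so (33/2173) = +(2173/33).
Reduce top mod 33: now compute (28/33).
Pull out 2^2: since 33 ≡ 1 (mod 8), (2/33) = +1, so (2/33)^2 = +1.
Reciprocity: 7 ≡ 3 and 33 ≡ 1 (mod 4), so (7/33) = +(33/7).
Reduce top mod 7: now compute (5/7).
Reciprocity: 5 ≡ 1 and 7 ≡ 3 (mod 4), so (5/7) = +(7/5).
Reduce top mod 5: now compute (2/5).
Pull out 2: since 5 ≡ 5 (mod 8), (2/5) = -1.
Reached (1/5) = 1. Collecting the sign flips along the way, the symbol is +1.

1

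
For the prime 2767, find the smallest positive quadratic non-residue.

3

(2/2767) = +1, so 2 is a residue.
(3/2767) = −1, so 3 is the smallest positive non-residue mod 2767.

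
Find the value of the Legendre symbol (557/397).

1

First reduce: 557 ≡ 160 (mod 397).
Pull out 2^5: since 397 ≡ 5 (mod 8), (2/397) = -1, so (2/397)^5 = -1.
Reciprocity: 5 ≡ 1 and 397 ≡ 1 (mod 4), so (5/397) = +(397/5).
Reduce top mod 5: now compute (2/5).
Pull out 2: since 5 ≡ 5 (mod 8), (2/5) = -1.
Reached (1/5) = 1. Collecting the sign flips along the way, the symbol is +1.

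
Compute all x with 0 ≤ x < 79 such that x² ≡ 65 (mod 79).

12, 67

Since 79 ≡ 3 (mod 4), a square root of 65 is 65^((79+1)/4) = 65^20 mod 79.
Repeated squaring: 65^2≡38, 65^4≡22, 65^8≡10, 65^16≡21 (mod 79).
65^20 = 65^(16+4) ≡ 67 (mod 79).
Check: 67² = 4489 ≡ 65 (mod 79). The two roots are 12 and 67.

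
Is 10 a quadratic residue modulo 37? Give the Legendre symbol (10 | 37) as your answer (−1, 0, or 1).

1

Pull out 2: since 37 ≡ 5 (mod 8), (2/37) = -1.
Reciprocity: 5 ≡ 1 and 37 ≡ 1 (mod 4), so (5/37) = +(37/5).
Reduce top mod 5: now compute (2/5).
Pull out 2: since 5 ≡ 5 (mod 8), (2/5) = -1.
Reached (1/5) = 1. Collecting the sign flips along the way, the symbol is +1.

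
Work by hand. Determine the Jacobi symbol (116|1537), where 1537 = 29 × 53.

Pull out 2^2: since 1537 ≡ 1 (mod 8), (2/1537) = +1, so (2/1537)^2 = +1.
Reciprocity: 29 ≡ 1 and 1537 ≡ 1 (mod 4), so (29/1537) = +(1537/29).
Reduce top mod 29: now compute (0/29).
Top reduces to 0: gcd > 1, so the symbol is 0.

0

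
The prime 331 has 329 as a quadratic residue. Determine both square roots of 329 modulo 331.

Since 331 ≡ 3 (mod 4), a square root of 329 is 329^((331+1)/4) = 329^83 mod 331.
Repeated squaring: 329^2≡4, 329^4≡16, 329^8≡256, 329^16≡329, 329^32≡4, 329^64≡16 (mod 331).
329^83 = 329^(64+16+2+1) ≡ 256 (mod 331).
Check: 256² = 65536 ≡ 329 (mod 331). The two roots are 75 and 256.

75, 256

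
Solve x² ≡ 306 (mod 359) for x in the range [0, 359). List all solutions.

32, 327

Since 359 ≡ 3 (mod 4), a square root of 306 is 306^((359+1)/4) = 306^90 mod 359.
Repeated squaring: 306^2≡296, 306^4≡20, 306^8≡41, 306^16≡245, 306^32≡72, 306^64≡158 (mod 359).
306^90 = 306^(64+16+8+2) ≡ 32 (mod 359).
Check: 32² = 1024 ≡ 306 (mod 359). The two roots are 32 and 327.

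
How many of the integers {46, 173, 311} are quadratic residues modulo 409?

(46/409) = +1 → QR.
(173/409) = -1 → non-residue.
(311/409) = +1 → QR.
Total quadratic residues among the 3: 2.

2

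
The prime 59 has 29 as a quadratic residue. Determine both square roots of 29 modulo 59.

18, 41

Since 59 ≡ 3 (mod 4), a square root of 29 is 29^((59+1)/4) = 29^15 mod 59.
Repeated squaring: 29^2≡15, 29^4≡48, 29^8≡3 (mod 59).
29^15 = 29^(8+4+2+1) ≡ 41 (mod 59).
Check: 41² = 1681 ≡ 29 (mod 59). The two roots are 18 and 41.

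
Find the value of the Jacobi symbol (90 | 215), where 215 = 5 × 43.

Pull out 2: since 215 ≡ 7 (mod 8), (2/215) = +1.
Reciprocity: 45 ≡ 1 and 215 ≡ 3 (mod 4), so (45/215) = +(215/45).
Reduce top mod 45: now compute (35/45).
Reciprocity: 35 ≡ 3 and 45 ≡ 1 (mod 4), so (35/45) = +(45/35).
Reduce top mod 35: now compute (10/35).
Pull out 2: since 35 ≡ 3 (mod 8), (2/35) = -1.
Reciprocity: 5 ≡ 1 and 35 ≡ 3 (mod 4), so (5/35) = +(35/5).
Reduce top mod 5: now compute (0/5).
Top reduces to 0: gcd > 1, so the symbol is 0.

0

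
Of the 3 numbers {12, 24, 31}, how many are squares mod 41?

(12/41) = -1 → non-residue.
(24/41) = -1 → non-residue.
(31/41) = +1 → QR.
Total quadratic residues among the 3: 1.

1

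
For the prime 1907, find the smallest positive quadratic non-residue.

2

(2/1907) = −1, so 2 is the smallest positive non-residue mod 1907.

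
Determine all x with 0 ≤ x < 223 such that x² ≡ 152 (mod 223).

44, 179

Since 223 ≡ 3 (mod 4), a square root of 152 is 152^((223+1)/4) = 152^56 mod 223.
Repeated squaring: 152^2≡135, 152^4≡162, 152^8≡153, 152^16≡217, 152^32≡36 (mod 223).
152^56 = 152^(32+16+8) ≡ 179 (mod 223).
Check: 179² = 32041 ≡ 152 (mod 223). The two roots are 44 and 179.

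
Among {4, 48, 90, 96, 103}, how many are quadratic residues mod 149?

(4/149) = +1 → QR.
(48/149) = -1 → non-residue.
(90/149) = -1 → non-residue.
(96/149) = +1 → QR.
(103/149) = +1 → QR.
Total quadratic residues among the 5: 3.

3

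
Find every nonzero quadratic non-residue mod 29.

2,3,8,10,11,12,14,15,17,18,19,21,26,27

Square k = 1,…,14 (k and 29−k give the same square):
1²=1, 2²=4, 3²=9, 4²=16, 5²=25, 6²≡7, 7²≡20, 8²≡6, 9²≡23, 10²≡13, 11²≡5, 12²≡28, 13²≡24, 14²≡22 (mod 29).
The residues are {1, 4, 5, 6, 7, 9, 13, 16, 20, 22, 23, 24, 25, 28}; the non-residues are the remaining 14 nonzero classes.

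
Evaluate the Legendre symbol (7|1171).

Euler's criterion: (7/1171) ≡ 7^585 (mod 1171).
7^2 ≡ 49 (mod 1171)
7^4 ≡ 59 (mod 1171)
7^8 ≡ 1139 (mod 1171)
7^16 ≡ 1024 (mod 1171)
7^32 ≡ 531 (mod 1171)
7^64 ≡ 921 (mod 1171)
7^128 ≡ 437 (mod 1171)
7^256 ≡ 96 (mod 1171)
7^512 ≡ 1019 (mod 1171)
7^585 = 7^(512+64+8+1) ≡ 1170 (mod 1171).
Result is 1170 ≡ −1, so (7/1171) = −1.

-1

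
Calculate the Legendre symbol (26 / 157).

-1

Pull out 2: since 157 ≡ 5 (mod 8), (2/157) = -1.
Reciprocity: 13 ≡ 1 and 157 ≡ 1 (mod 4), so (13/157) = +(157/13).
Reduce top mod 13: now compute (1/13).
Reached (1/13) = 1. Collecting the sign flips along the way, the symbol is -1.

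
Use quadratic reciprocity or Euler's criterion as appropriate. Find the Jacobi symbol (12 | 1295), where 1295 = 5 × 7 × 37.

1

Pull out 2^2: since 1295 ≡ 7 (mod 8), (2/1295) = +1, so (2/1295)^2 = +1.
Reciprocity: 3 ≡ 3 and 1295 ≡ 3 (mod 4), so (3/1295) = −(1295/3).
Reduce top mod 3: now compute (2/3).
Pull out 2: since 3 ≡ 3 (mod 8), (2/3) = -1.
Reached (1/3) = 1. Collecting the sign flips along the way, the symbol is +1.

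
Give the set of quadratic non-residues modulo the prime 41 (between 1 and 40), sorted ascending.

3 6 7 11 12 13 14 15 17 19 22 24 26 27 28 29 30 34 35 38

Square k = 1,…,20 (k and 41−k give the same square):
1²=1, 2²=4, 3²=9, 4²=16, 5²=25, 6²=36, 7²≡8, 8²≡23, 9²≡40, 10²≡18, 11²≡39, 12²≡21, 13²≡5, 14²≡32, 15²≡20, 16²≡10, 17²≡2, 18²≡37, 19²≡33, 20²≡31 (mod 41).
The residues are {1, 2, 4, 5, 8, 9, 10, 16, 18, 20, 21, 23, 25, 31, 32, 33, 36, 37, 39, 40}; the non-residues are the remaining 20 nonzero classes.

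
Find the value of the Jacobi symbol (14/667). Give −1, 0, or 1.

Pull out 2: since 667 ≡ 3 (mod 8), (2/667) = -1.
Reciprocity: 7 ≡ 3 and 667 ≡ 3 (mod 4), so (7/667) = −(667/7).
Reduce top mod 7: now compute (2/7).
Pull out 2: since 7 ≡ 7 (mod 8), (2/7) = +1.
Reached (1/7) = 1. Collecting the sign flips along the way, the symbol is +1.

1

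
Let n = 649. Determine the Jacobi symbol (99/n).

Reciprocity: 99 ≡ 3 and 649 ≡ 1 (mod 4), so (99/649) = +(649/99).
Reduce top mod 99: now compute (55/99).
Reciprocity: 55 ≡ 3 and 99 ≡ 3 (mod 4), so (55/99) = −(99/55).
Reduce top mod 55: now compute (44/55).
Pull out 2^2: since 55 ≡ 7 (mod 8), (2/55) = +1, so (2/55)^2 = +1.
Reciprocity: 11 ≡ 3 and 55 ≡ 3 (mod 4), so (11/55) = −(55/11).
Reduce top mod 11: now compute (0/11).
Top reduces to 0: gcd > 1, so the symbol is 0.

0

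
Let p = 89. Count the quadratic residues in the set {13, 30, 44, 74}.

(13/89) = -1 → non-residue.
(30/89) = -1 → non-residue.
(44/89) = +1 → QR.
(74/89) = -1 → non-residue.
Total quadratic residues among the 4: 1.

1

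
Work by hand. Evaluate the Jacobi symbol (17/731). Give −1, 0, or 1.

0

Reciprocity: 17 ≡ 1 and 731 ≡ 3 (mod 4), so (17/731) = +(731/17).
Reduce top mod 17: now compute (0/17).
Top reduces to 0: gcd > 1, so the symbol is 0.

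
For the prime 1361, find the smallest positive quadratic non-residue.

(2/1361) = +1, so 2 is a residue.
(3/1361) = −1, so 3 is the smallest positive non-residue mod 1361.

3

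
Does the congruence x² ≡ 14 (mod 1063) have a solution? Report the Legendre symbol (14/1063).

Euler's criterion: (14/1063) ≡ 14^531 (mod 1063).
14^2 ≡ 196 (mod 1063)
14^4 ≡ 148 (mod 1063)
14^8 ≡ 644 (mod 1063)
14^16 ≡ 166 (mod 1063)
14^32 ≡ 981 (mod 1063)
14^64 ≡ 346 (mod 1063)
14^128 ≡ 660 (mod 1063)
14^256 ≡ 833 (mod 1063)
14^512 ≡ 813 (mod 1063)
14^531 = 14^(512+16+2+1) ≡ 1 (mod 1063).
Result is 1, so (14/1063) = 1.

1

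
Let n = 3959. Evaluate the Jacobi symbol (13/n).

Reciprocity: 13 ≡ 1 and 3959 ≡ 3 (mod 4), so (13/3959) = +(3959/13).
Reduce top mod 13: now compute (7/13).
Reciprocity: 7 ≡ 3 and 13 ≡ 1 (mod 4), so (7/13) = +(13/7).
Reduce top mod 7: now compute (6/7).
Pull out 2: since 7 ≡ 7 (mod 8), (2/7) = +1.
Reciprocity: 3 ≡ 3 and 7 ≡ 3 (mod 4), so (3/7) = −(7/3).
Reduce top mod 3: now compute (1/3).
Reached (1/3) = 1. Collecting the sign flips along the way, the symbol is -1.

-1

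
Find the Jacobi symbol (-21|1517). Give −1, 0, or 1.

1

First reduce: -21 ≡ 1496 (mod 1517).
Pull out 2^3: since 1517 ≡ 5 (mod 8), (2/1517) = -1, so (2/1517)^3 = -1.
Reciprocity: 187 ≡ 3 and 1517 ≡ 1 (mod 4), so (187/1517) = +(1517/187).
Reduce top mod 187: now compute (21/187).
Reciprocity: 21 ≡ 1 and 187 ≡ 3 (mod 4), so (21/187) = +(187/21).
Reduce top mod 21: now compute (19/21).
Reciprocity: 19 ≡ 3 and 21 ≡ 1 (mod 4), so (19/21) = +(21/19).
Reduce top mod 19: now compute (2/19).
Pull out 2: since 19 ≡ 3 (mod 8), (2/19) = -1.
Reached (1/19) = 1. Collecting the sign flips along the way, the symbol is +1.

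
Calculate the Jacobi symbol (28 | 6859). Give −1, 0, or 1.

1

Pull out 2^2: since 6859 ≡ 3 (mod 8), (2/6859) = -1, so (2/6859)^2 = +1.
Reciprocity: 7 ≡ 3 and 6859 ≡ 3 (mod 4), so (7/6859) = −(6859/7).
Reduce top mod 7: now compute (6/7).
Pull out 2: since 7 ≡ 7 (mod 8), (2/7) = +1.
Reciprocity: 3 ≡ 3 and 7 ≡ 3 (mod 4), so (3/7) = −(7/3).
Reduce top mod 3: now compute (1/3).
Reached (1/3) = 1. Collecting the sign flips along the way, the symbol is +1.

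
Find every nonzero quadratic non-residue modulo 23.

Square k = 1,…,11 (k and 23−k give the same square):
1²=1, 2²=4, 3²=9, 4²=16, 5²≡2, 6²≡13, 7²≡3, 8²≡18, 9²≡12, 10²≡8, 11²≡6 (mod 23).
The residues are {1, 2, 3, 4, 6, 8, 9, 12, 13, 16, 18}; the non-residues are the remaining 11 nonzero classes.

5,7,10,11,14,15,17,19,20,21,22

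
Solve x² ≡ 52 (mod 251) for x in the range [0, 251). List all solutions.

Since 251 ≡ 3 (mod 4), a square root of 52 is 52^((251+1)/4) = 52^63 mod 251.
Repeated squaring: 52^2≡194, 52^4≡237, 52^8≡196, 52^16≡13, 52^32≡169 (mod 251).
52^63 = 52^(32+16+8+4+2+1) ≡ 110 (mod 251).
Check: 110² = 12100 ≡ 52 (mod 251). The two roots are 110 and 141.

110, 141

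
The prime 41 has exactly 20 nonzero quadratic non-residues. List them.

Square k = 1,…,20 (k and 41−k give the same square):
1²=1, 2²=4, 3²=9, 4²=16, 5²=25, 6²=36, 7²≡8, 8²≡23, 9²≡40, 10²≡18, 11²≡39, 12²≡21, 13²≡5, 14²≡32, 15²≡20, 16²≡10, 17²≡2, 18²≡37, 19²≡33, 20²≡31 (mod 41).
The residues are {1, 2, 4, 5, 8, 9, 10, 16, 18, 20, 21, 23, 25, 31, 32, 33, 36, 37, 39, 40}; the non-residues are the remaining 20 nonzero classes.

3,6,7,11,12,13,14,15,17,19,22,24,26,27,28,29,30,34,35,38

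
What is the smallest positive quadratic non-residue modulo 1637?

2

(2/1637) = −1, so 2 is the smallest positive non-residue mod 1637.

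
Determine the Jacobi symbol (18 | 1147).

Pull out 2: since 1147 ≡ 3 (mod 8), (2/1147) = -1.
Reciprocity: 9 ≡ 1 and 1147 ≡ 3 (mod 4), so (9/1147) = +(1147/9).
Reduce top mod 9: now compute (4/9).
Pull out 2^2: since 9 ≡ 1 (mod 8), (2/9) = +1, so (2/9)^2 = +1.
Reached (1/9) = 1. Collecting the sign flips along the way, the symbol is -1.

-1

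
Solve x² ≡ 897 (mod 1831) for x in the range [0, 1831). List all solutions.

262, 1569

Since 1831 ≡ 3 (mod 4), a square root of 897 is 897^((1831+1)/4) = 897^458 mod 1831.
Repeated squaring: 897^2≡800, 897^4≡981, 897^8≡1086, 897^16≡232, 897^32≡725, 897^64≡128, 897^128≡1736, 897^256≡1701 (mod 1831).
897^458 = 897^(256+128+64+8+2) ≡ 262 (mod 1831).
Check: 262² = 68644 ≡ 897 (mod 1831). The two roots are 262 and 1569.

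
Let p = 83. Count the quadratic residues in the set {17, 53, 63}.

(17/83) = +1 → QR.
(53/83) = -1 → non-residue.
(63/83) = +1 → QR.
Total quadratic residues among the 3: 2.

2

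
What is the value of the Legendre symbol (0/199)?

Top reduces to 0: gcd > 1, so the symbol is 0.

0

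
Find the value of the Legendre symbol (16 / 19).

Euler's criterion: (16/19) ≡ 16^9 (mod 19).
16^2 ≡ 9 (mod 19)
16^4 ≡ 5 (mod 19)
16^8 ≡ 6 (mod 19)
16^9 = 16^(8+1) ≡ 1 (mod 19).
Result is 1, so (16/19) = 1.

1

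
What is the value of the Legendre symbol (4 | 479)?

1

Euler's criterion: (4/479) ≡ 4^239 (mod 479).
4^2 ≡ 16 (mod 479)
4^4 ≡ 256 (mod 479)
4^8 ≡ 392 (mod 479)
4^16 ≡ 384 (mod 479)
4^32 ≡ 403 (mod 479)
4^64 ≡ 28 (mod 479)
4^128 ≡ 305 (mod 479)
4^239 = 4^(128+64+32+8+4+2+1) ≡ 1 (mod 479).
Result is 1, so (4/479) = 1.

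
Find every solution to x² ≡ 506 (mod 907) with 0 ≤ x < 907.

Since 907 ≡ 3 (mod 4), a square root of 506 is 506^((907+1)/4) = 506^227 mod 907.
Repeated squaring: 506^2≡262, 506^4≡619, 506^8≡407, 506^16≡575, 506^32≡477, 506^64≡779, 506^128≡58 (mod 907).
506^227 = 506^(128+64+32+2+1) ≡ 71 (mod 907).
Check: 71² = 5041 ≡ 506 (mod 907). The two roots are 71 and 836.

71, 836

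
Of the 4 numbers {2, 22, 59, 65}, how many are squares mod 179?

(2/179) = -1 → non-residue.
(22/179) = +1 → QR.
(59/179) = +1 → QR.
(65/179) = +1 → QR.
Total quadratic residues among the 4: 3.

3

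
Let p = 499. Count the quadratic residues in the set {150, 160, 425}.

(150/499) = +1 → QR.
(160/499) = -1 → non-residue.
(425/499) = -1 → non-residue.
Total quadratic residues among the 3: 1.

1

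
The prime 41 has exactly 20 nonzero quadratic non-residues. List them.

3 6 7 11 12 13 14 15 17 19 22 24 26 27 28 29 30 34 35 38

Square k = 1,…,20 (k and 41−k give the same square):
1²=1, 2²=4, 3²=9, 4²=16, 5²=25, 6²=36, 7²≡8, 8²≡23, 9²≡40, 10²≡18, 11²≡39, 12²≡21, 13²≡5, 14²≡32, 15²≡20, 16²≡10, 17²≡2, 18²≡37, 19²≡33, 20²≡31 (mod 41).
The residues are {1, 2, 4, 5, 8, 9, 10, 16, 18, 20, 21, 23, 25, 31, 32, 33, 36, 37, 39, 40}; the non-residues are the remaining 20 nonzero classes.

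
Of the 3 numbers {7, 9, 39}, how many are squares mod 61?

(7/61) = -1 → non-residue.
(9/61) = +1 → QR.
(39/61) = +1 → QR.
Total quadratic residues among the 3: 2.

2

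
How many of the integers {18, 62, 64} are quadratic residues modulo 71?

(18/71) = +1 → QR.
(62/71) = -1 → non-residue.
(64/71) = +1 → QR.
Total quadratic residues among the 3: 2.

2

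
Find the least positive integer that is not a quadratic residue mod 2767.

3

(2/2767) = +1, so 2 is a residue.
(3/2767) = −1, so 3 is the smallest positive non-residue mod 2767.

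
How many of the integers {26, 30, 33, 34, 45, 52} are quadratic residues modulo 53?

1

(26/53) = -1 → non-residue.
(30/53) = -1 → non-residue.
(33/53) = -1 → non-residue.
(34/53) = -1 → non-residue.
(45/53) = -1 → non-residue.
(52/53) = +1 → QR.
Total quadratic residues among the 6: 1.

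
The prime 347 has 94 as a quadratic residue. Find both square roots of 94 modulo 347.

21, 326

Since 347 ≡ 3 (mod 4), a square root of 94 is 94^((347+1)/4) = 94^87 mod 347.
Repeated squaring: 94^2≡161, 94^4≡243, 94^8≡59, 94^16≡11, 94^32≡121, 94^64≡67 (mod 347).
94^87 = 94^(64+16+4+2+1) ≡ 326 (mod 347).
Check: 326² = 106276 ≡ 94 (mod 347). The two roots are 21 and 326.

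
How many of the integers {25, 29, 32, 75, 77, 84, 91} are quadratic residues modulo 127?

(25/127) = +1 → QR.
(29/127) = -1 → non-residue.
(32/127) = +1 → QR.
(75/127) = -1 → non-residue.
(77/127) = -1 → non-residue.
(84/127) = +1 → QR.
(91/127) = -1 → non-residue.
Total quadratic residues among the 7: 3.

3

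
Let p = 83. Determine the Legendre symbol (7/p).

Euler's criterion: (7/83) ≡ 7^41 (mod 83).
7^2 ≡ 49 (mod 83)
7^4 ≡ 77 (mod 83)
7^8 ≡ 36 (mod 83)
7^16 ≡ 51 (mod 83)
7^32 ≡ 28 (mod 83)
7^41 = 7^(32+8+1) ≡ 1 (mod 83).
Result is 1, so (7/83) = 1.

1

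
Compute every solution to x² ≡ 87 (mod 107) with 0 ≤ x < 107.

Since 107 ≡ 3 (mod 4), a square root of 87 is 87^((107+1)/4) = 87^27 mod 107.
Repeated squaring: 87^2≡79, 87^4≡35, 87^8≡48, 87^16≡57 (mod 107).
87^27 = 87^(16+8+2+1) ≡ 27 (mod 107).
Check: 27² = 729 ≡ 87 (mod 107). The two roots are 27 and 80.

27, 80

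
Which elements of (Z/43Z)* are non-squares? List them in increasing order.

Square k = 1,…,21 (k and 43−k give the same square):
1²=1, 2²=4, 3²=9, 4²=16, 5²=25, 6²=36, 7²≡6, 8²≡21, 9²≡38, 10²≡14, 11²≡35, 12²≡15, 13²≡40, 14²≡24, 15²≡10, 16²≡41, 17²≡31, 18²≡23, 19²≡17, 20²≡13, 21²≡11 (mod 43).
The residues are {1, 4, 6, 9, 10, 11, 13, 14, 15, 16, 17, 21, 23, 24, 25, 31, 35, 36, 38, 40, 41}; the non-residues are the remaining 21 nonzero classes.

2 3 5 7 8 12 18 19 20 22 26 27 28 29 30 32 33 34 37 39 42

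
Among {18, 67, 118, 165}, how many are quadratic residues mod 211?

(18/211) = -1 → non-residue.
(67/211) = -1 → non-residue.
(118/211) = -1 → non-residue.
(165/211) = -1 → non-residue.
Total quadratic residues among the 4: 0.

0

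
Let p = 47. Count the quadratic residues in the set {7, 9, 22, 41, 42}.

(7/47) = +1 → QR.
(9/47) = +1 → QR.
(22/47) = -1 → non-residue.
(41/47) = -1 → non-residue.
(42/47) = +1 → QR.
Total quadratic residues among the 5: 3.

3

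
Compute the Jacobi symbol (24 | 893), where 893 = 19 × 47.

Pull out 2^3: since 893 ≡ 5 (mod 8), (2/893) = -1, so (2/893)^3 = -1.
Reciprocity: 3 ≡ 3 and 893 ≡ 1 (mod 4), so (3/893) = +(893/3).
Reduce top mod 3: now compute (2/3).
Pull out 2: since 3 ≡ 3 (mod 8), (2/3) = -1.
Reached (1/3) = 1. Collecting the sign flips along the way, the symbol is +1.

1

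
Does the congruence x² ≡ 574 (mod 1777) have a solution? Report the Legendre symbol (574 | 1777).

Pull out 2: since 1777 ≡ 1 (mod 8), (2/1777) = +1.
Reciprocity: 287 ≡ 3 and 1777 ≡ 1 (mod 4), so (287/1777) = +(1777/287).
Reduce top mod 287: now compute (55/287).
Reciprocity: 55 ≡ 3 and 287 ≡ 3 (mod 4), so (55/287) = −(287/55).
Reduce top mod 55: now compute (12/55).
Pull out 2^2: since 55 ≡ 7 (mod 8), (2/55) = +1, so (2/55)^2 = +1.
Reciprocity: 3 ≡ 3 and 55 ≡ 3 (mod 4), so (3/55) = −(55/3).
Reduce top mod 3: now compute (1/3).
Reached (1/3) = 1. Collecting the sign flips along the way, the symbol is +1.

1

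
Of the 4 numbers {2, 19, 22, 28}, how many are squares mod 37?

(2/37) = -1 → non-residue.
(19/37) = -1 → non-residue.
(22/37) = -1 → non-residue.
(28/37) = +1 → QR.
Total quadratic residues among the 4: 1.

1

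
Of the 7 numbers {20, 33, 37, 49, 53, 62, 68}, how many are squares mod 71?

(20/71) = +1 → QR.
(33/71) = -1 → non-residue.
(37/71) = +1 → QR.
(49/71) = +1 → QR.
(53/71) = -1 → non-residue.
(62/71) = -1 → non-residue.
(68/71) = -1 → non-residue.
Total quadratic residues among the 7: 3.

3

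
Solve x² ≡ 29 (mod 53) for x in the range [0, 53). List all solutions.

20, 33

53 ≡ 1 (mod 4), so we find a root by search.
Trying successive values, 20² = 400 ≡ 29 (mod 53). The other root is 53 − 20 = 33.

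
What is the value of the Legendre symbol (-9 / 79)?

-1

First reduce: -9 ≡ 70 (mod 79).
Pull out 2: since 79 ≡ 7 (mod 8), (2/79) = +1.
Reciprocity: 35 ≡ 3 and 79 ≡ 3 (mod 4), so (35/79) = −(79/35).
Reduce top mod 35: now compute (9/35).
Reciprocity: 9 ≡ 1 and 35 ≡ 3 (mod 4), so (9/35) = +(35/9).
Reduce top mod 9: now compute (8/9).
Pull out 2^3: since 9 ≡ 1 (mod 8), (2/9) = +1, so (2/9)^3 = +1.
Reached (1/9) = 1. Collecting the sign flips along the way, the symbol is -1.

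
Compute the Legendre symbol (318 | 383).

Pull out 2: since 383 ≡ 7 (mod 8), (2/383) = +1.
Reciprocity: 159 ≡ 3 and 383 ≡ 3 (mod 4), so (159/383) = −(383/159).
Reduce top mod 159: now compute (65/159).
Reciprocity: 65 ≡ 1 and 159 ≡ 3 (mod 4), so (65/159) = +(159/65).
Reduce top mod 65: now compute (29/65).
Reciprocity: 29 ≡ 1 and 65 ≡ 1 (mod 4), so (29/65) = +(65/29).
Reduce top mod 29: now compute (7/29).
Reciprocity: 7 ≡ 3 and 29 ≡ 1 (mod 4), so (7/29) = +(29/7).
Reduce top mod 7: now compute (1/7).
Reached (1/7) = 1. Collecting the sign flips along the way, the symbol is -1.

-1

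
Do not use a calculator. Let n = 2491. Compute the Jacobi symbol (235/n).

0

Reciprocity: 235 ≡ 3 and 2491 ≡ 3 (mod 4), so (235/2491) = −(2491/235).
Reduce top mod 235: now compute (141/235).
Reciprocity: 141 ≡ 1 and 235 ≡ 3 (mod 4), so (141/235) = +(235/141).
Reduce top mod 141: now compute (94/141).
Pull out 2: since 141 ≡ 5 (mod 8), (2/141) = -1.
Reciprocity: 47 ≡ 3 and 141 ≡ 1 (mod 4), so (47/141) = +(141/47).
Reduce top mod 47: now compute (0/47).
Top reduces to 0: gcd > 1, so the symbol is 0.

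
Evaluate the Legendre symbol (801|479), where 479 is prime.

Euler's criterion: (801/479) ≡ 322^239 (mod 479).
322^2 ≡ 220 (mod 479)
322^4 ≡ 21 (mod 479)
322^8 ≡ 441 (mod 479)
322^16 ≡ 7 (mod 479)
322^32 ≡ 49 (mod 479)
322^64 ≡ 6 (mod 479)
322^128 ≡ 36 (mod 479)
322^239 = 322^(128+64+32+8+4+2+1) ≡ 1 (mod 479).
Result is 1, so (801/479) = 1.

1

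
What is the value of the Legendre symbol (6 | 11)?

-1

Pull out 2: since 11 ≡ 3 (mod 8), (2/11) = -1.
Reciprocity: 3 ≡ 3 and 11 ≡ 3 (mod 4), so (3/11) = −(11/3).
Reduce top mod 3: now compute (2/3).
Pull out 2: since 3 ≡ 3 (mod 8), (2/3) = -1.
Reached (1/3) = 1. Collecting the sign flips along the way, the symbol is -1.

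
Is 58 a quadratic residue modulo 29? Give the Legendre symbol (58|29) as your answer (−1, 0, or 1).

First reduce: 58 ≡ 0 (mod 29).
Top reduces to 0: gcd > 1, so the symbol is 0.

0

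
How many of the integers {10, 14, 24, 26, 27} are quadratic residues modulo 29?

(10/29) = -1 → non-residue.
(14/29) = -1 → non-residue.
(24/29) = +1 → QR.
(26/29) = -1 → non-residue.
(27/29) = -1 → non-residue.
Total quadratic residues among the 5: 1.

1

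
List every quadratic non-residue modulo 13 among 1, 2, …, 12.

Square k = 1,…,6 (k and 13−k give the same square):
1²=1, 2²=4, 3²=9, 4²≡3, 5²≡12, 6²≡10 (mod 13).
The residues are {1, 3, 4, 9, 10, 12}; the non-residues are the remaining 6 nonzero classes.

2, 5, 6, 7, 8, 11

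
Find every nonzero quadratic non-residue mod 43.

Square k = 1,…,21 (k and 43−k give the same square):
1²=1, 2²=4, 3²=9, 4²=16, 5²=25, 6²=36, 7²≡6, 8²≡21, 9²≡38, 10²≡14, 11²≡35, 12²≡15, 13²≡40, 14²≡24, 15²≡10, 16²≡41, 17²≡31, 18²≡23, 19²≡17, 20²≡13, 21²≡11 (mod 43).
The residues are {1, 4, 6, 9, 10, 11, 13, 14, 15, 16, 17, 21, 23, 24, 25, 31, 35, 36, 38, 40, 41}; the non-residues are the remaining 21 nonzero classes.

2 3 5 7 8 12 18 19 20 22 26 27 28 29 30 32 33 34 37 39 42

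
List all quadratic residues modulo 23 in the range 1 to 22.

Square k = 1,…,11 (k and 23−k give the same square):
1²=1, 2²=4, 3²=9, 4²=16, 5²≡2, 6²≡13, 7²≡3, 8²≡18, 9²≡12, 10²≡8, 11²≡6 (mod 23).
So the quadratic residues mod 23 are {1, 2, 3, 4, 6, 8, 9, 12, 13, 16, 18}.

1, 2, 3, 4, 6, 8, 9, 12, 13, 16, 18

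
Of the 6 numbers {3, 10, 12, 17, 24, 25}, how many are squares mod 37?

(3/37) = +1 → QR.
(10/37) = +1 → QR.
(12/37) = +1 → QR.
(17/37) = -1 → non-residue.
(24/37) = -1 → non-residue.
(25/37) = +1 → QR.
Total quadratic residues among the 6: 4.

4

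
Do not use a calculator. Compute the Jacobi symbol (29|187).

Reciprocity: 29 ≡ 1 and 187 ≡ 3 (mod 4), so (29/187) = +(187/29).
Reduce top mod 29: now compute (13/29).
Reciprocity: 13 ≡ 1 and 29 ≡ 1 (mod 4), so (13/29) = +(29/13).
Reduce top mod 13: now compute (3/13).
Reciprocity: 3 ≡ 3 and 13 ≡ 1 (mod 4), so (3/13) = +(13/3).
Reduce top mod 3: now compute (1/3).
Reached (1/3) = 1. Collecting the sign flips along the way, the symbol is +1.

1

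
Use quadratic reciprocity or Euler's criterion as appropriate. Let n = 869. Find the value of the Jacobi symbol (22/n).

0

Pull out 2: since 869 ≡ 5 (mod 8), (2/869) = -1.
Reciprocity: 11 ≡ 3 and 869 ≡ 1 (mod 4), so (11/869) = +(869/11).
Reduce top mod 11: now compute (0/11).
Top reduces to 0: gcd > 1, so the symbol is 0.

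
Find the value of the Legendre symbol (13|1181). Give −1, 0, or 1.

Reciprocity: 13 ≡ 1 and 1181 ≡ 1 (mod 4), so (13/1181) = +(1181/13).
Reduce top mod 13: now compute (11/13).
Reciprocity: 11 ≡ 3 and 13 ≡ 1 (mod 4), so (11/13) = +(13/11).
Reduce top mod 11: now compute (2/11).
Pull out 2: since 11 ≡ 3 (mod 8), (2/11) = -1.
Reached (1/11) = 1. Collecting the sign flips along the way, the symbol is -1.

-1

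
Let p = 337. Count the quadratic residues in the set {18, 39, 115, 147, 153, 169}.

(18/337) = +1 → QR.
(39/337) = +1 → QR.
(115/337) = +1 → QR.
(147/337) = +1 → QR.
(153/337) = -1 → non-residue.
(169/337) = +1 → QR.
Total quadratic residues among the 6: 5.

5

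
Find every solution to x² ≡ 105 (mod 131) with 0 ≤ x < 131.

57, 74

Since 131 ≡ 3 (mod 4), a square root of 105 is 105^((131+1)/4) = 105^33 mod 131.
Repeated squaring: 105^2≡21, 105^4≡48, 105^8≡77, 105^16≡34, 105^32≡108 (mod 131).
105^33 = 105^(32+1) ≡ 74 (mod 131).
Check: 74² = 5476 ≡ 105 (mod 131). The two roots are 57 and 74.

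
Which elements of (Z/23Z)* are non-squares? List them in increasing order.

Square k = 1,…,11 (k and 23−k give the same square):
1²=1, 2²=4, 3²=9, 4²=16, 5²≡2, 6²≡13, 7²≡3, 8²≡18, 9²≡12, 10²≡8, 11²≡6 (mod 23).
The residues are {1, 2, 3, 4, 6, 8, 9, 12, 13, 16, 18}; the non-residues are the remaining 11 nonzero classes.

5, 7, 10, 11, 14, 15, 17, 19, 20, 21, 22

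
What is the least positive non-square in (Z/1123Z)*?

(2/1123) = −1, so 2 is the smallest positive non-residue mod 1123.

2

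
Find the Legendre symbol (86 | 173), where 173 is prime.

Euler's criterion: (86/173) ≡ 86^86 (mod 173).
86^2 ≡ 130 (mod 173)
86^4 ≡ 119 (mod 173)
86^8 ≡ 148 (mod 173)
86^16 ≡ 106 (mod 173)
86^32 ≡ 164 (mod 173)
86^64 ≡ 81 (mod 173)
86^86 = 86^(64+16+4+2) ≡ 172 (mod 173).
Result is 172 ≡ −1, so (86/173) = −1.

-1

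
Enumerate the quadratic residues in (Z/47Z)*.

Square k = 1,…,23 (k and 47−k give the same square):
1²=1, 2²=4, 3²=9, 4²=16, 5²=25, 6²=36, 7²≡2, 8²≡17, 9²≡34, 10²≡6, 11²≡27, 12²≡3, 13²≡28, 14²≡8, 15²≡37, 16²≡21, 17²≡7, 18²≡42, 19²≡32, 20²≡24, 21²≡18, 22²≡14, 23²≡12 (mod 47).
So the quadratic residues mod 47 are {1, 2, 3, 4, 6, 7, 8, 9, 12, 14, 16, 17, 18, 21, 24, 25, 27, 28, 32, 34, 36, 37, 42}.

1 2 3 4 6 7 8 9 12 14 16 17 18 21 24 25 27 28 32 34 36 37 42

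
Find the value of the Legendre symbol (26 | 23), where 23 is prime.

1

First reduce: 26 ≡ 3 (mod 23).
Reciprocity: 3 ≡ 3 and 23 ≡ 3 (mod 4), so (3/23) = −(23/3).
Reduce top mod 3: now compute (2/3).
Pull out 2: since 3 ≡ 3 (mod 8), (2/3) = -1.
Reached (1/3) = 1. Collecting the sign flips along the way, the symbol is +1.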